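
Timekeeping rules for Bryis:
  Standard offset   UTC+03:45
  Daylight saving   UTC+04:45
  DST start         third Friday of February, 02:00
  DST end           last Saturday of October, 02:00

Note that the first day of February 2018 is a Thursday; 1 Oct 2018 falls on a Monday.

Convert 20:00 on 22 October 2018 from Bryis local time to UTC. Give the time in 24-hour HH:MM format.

15:15

1 February 2018 is a Thursday, so the first Friday is February 2 and the third is February 16.
1 October 2018 is a Monday, so Saturdays fall on 6, 13, 20, 27; the last is October 27.
22 October 2018 lies within the daylight-saving period (16 February – 27 October), so Bryis is on daylight time, UTC+04:45.
20:00 local − 4h45m = 15:15 UTC.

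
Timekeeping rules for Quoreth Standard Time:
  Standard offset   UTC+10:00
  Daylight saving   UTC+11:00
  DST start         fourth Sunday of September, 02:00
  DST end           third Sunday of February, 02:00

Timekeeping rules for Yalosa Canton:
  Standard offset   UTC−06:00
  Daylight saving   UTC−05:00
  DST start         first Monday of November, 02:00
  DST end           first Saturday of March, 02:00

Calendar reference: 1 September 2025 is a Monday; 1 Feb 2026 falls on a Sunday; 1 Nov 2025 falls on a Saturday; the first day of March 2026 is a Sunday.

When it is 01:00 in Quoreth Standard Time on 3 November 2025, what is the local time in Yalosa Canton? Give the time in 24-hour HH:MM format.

1 September 2025 is a Monday, so the first Sunday is September 7 and the fourth is September 28.
1 February 2026 is a Sunday, so the first Sunday is February 1 and the third is February 15.
3 November 2025 lies within the daylight-saving period (28 September 2025 – 15 February 2026), so Quoreth Standard Time is on daylight time, UTC+11:00.
01:00 Quoreth Standard Time − 11h = 14:00 UTC (rolling into the previous day, 2 November 2025).
1 November 2025 is a Saturday, so the first Monday is November 3.
1 March 2026 is a Sunday, so the first Saturday is March 7.
At the standard offset (UTC−06:00), 14:00 UTC − 6h = 08:00 Yalosa Canton standard time.
Daylight saving runs 3 November 2025 – 7 March 2026; the standard-time date in Yalosa Canton, 2 November 2025, is outside that window, so Yalosa Canton is on standard time at UTC−06:00.
14:00 UTC − 6h = 08:00 Yalosa Canton.

08:00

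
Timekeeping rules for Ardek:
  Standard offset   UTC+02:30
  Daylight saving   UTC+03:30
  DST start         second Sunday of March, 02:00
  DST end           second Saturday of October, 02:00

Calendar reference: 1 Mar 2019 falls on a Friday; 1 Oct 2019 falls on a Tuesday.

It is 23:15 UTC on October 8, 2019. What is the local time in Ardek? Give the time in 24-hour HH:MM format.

02:45

1 March 2019 is a Friday, so the first Sunday is March 3 and the second is March 10.
1 October 2019 is a Tuesday, so the first Saturday is October 5 and the second is October 12.
At the standard offset (UTC+02:30), 23:15 UTC + 2h30m = 01:45 Ardek standard time (rolling into the next day, 9 October 2019).
Daylight saving runs 10 March – 12 October; the standard-time date in Ardek, October 9, 2019, is inside that window, so Ardek is at UTC+03:30.
23:15 UTC + 3h30m = 02:45 local (rolling into the next day, 9 October 2019).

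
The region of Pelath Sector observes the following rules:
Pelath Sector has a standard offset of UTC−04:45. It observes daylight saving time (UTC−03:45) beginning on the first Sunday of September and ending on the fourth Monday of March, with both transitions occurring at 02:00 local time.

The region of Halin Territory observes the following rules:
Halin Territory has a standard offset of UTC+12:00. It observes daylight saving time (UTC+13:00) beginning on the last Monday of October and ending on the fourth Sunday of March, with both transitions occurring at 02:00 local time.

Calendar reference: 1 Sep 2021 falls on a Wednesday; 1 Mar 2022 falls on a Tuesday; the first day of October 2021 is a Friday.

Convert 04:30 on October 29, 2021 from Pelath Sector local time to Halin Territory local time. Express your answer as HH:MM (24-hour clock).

1 September 2021 is a Wednesday, so the first Sunday is September 5.
1 March 2022 is a Tuesday, so the first Monday is March 7 and the fourth is March 28.
October 29, 2021 lies within the daylight-saving period (5 September 2021 – 28 March 2022), so Pelath Sector is on daylight time, UTC−03:45.
04:30 Pelath Sector + 3h45m = 08:15 UTC.
1 October 2021 is a Friday, so Mondays fall on 4, 11, 18, 25; the last is October 25.
1 March 2022 is a Tuesday, so the first Sunday is March 6 and the fourth is March 27.
At the standard offset (UTC+12:00), 08:15 UTC + 12h = 20:15 Halin Territory standard time.
The standard-time date in Halin Territory, October 29, 2021, falls between 25 October 2021 and 27 March 2022, so daylight saving is in effect and Halin Territory is at UTC+13:00.
08:15 UTC + 13h = 21:15 Halin Territory.

21:15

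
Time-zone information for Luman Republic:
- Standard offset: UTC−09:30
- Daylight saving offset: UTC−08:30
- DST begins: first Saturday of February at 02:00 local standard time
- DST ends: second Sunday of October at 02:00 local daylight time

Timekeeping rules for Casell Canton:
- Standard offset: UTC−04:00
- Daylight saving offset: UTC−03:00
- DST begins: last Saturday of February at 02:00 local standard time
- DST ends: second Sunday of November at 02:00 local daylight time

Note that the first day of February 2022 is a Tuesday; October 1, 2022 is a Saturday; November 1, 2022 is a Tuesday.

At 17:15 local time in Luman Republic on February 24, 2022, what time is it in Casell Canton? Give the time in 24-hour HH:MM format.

21:45

1 February 2022 is a Tuesday, so the first Saturday is February 5.
1 October 2022 is a Saturday, so the first Sunday is October 2 and the second is October 9.
February 24, 2022 lies within the daylight-saving period (5 February – 9 October), so Luman Republic is on daylight time, UTC−08:30.
17:15 Luman Republic + 8h30m = 01:45 UTC (rolling into the next day, 25 February 2022).
1 February 2022 is a Tuesday, so Saturdays fall on 5, 12, 19, 26; the last is February 26.
1 November 2022 is a Tuesday, so the first Sunday is November 6 and the second is November 13.
At the standard offset (UTC−04:00), 01:45 UTC − 4h = 21:45 Casell Canton standard time (rolling into the previous day, 24 February 2022).
The standard-time date in Casell Canton, February 24, 2022, is outside the daylight-saving period (26 February – 13 November), so Casell Canton is on standard time, UTC−04:00.
01:45 UTC − 4h = 21:45 Casell Canton (rolling into the previous day, 24 February 2022).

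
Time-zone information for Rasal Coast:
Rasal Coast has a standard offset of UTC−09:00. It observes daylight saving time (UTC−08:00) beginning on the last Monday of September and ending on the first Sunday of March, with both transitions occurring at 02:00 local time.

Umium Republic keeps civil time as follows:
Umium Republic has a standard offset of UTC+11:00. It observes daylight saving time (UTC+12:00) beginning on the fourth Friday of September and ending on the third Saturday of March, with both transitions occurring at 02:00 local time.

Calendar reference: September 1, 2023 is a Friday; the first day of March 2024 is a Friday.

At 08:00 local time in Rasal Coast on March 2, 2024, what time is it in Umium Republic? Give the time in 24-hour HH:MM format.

04:00

1 September 2023 is a Friday, so Mondays fall on 4, 11, 18, 25; the last is September 25.
1 March 2024 is a Friday, so the first Sunday is March 3.
March 2, 2024 lies within the daylight-saving period (25 September 2023 – 3 March 2024), so Rasal Coast is on daylight time, UTC−08:00.
08:00 Rasal Coast + 8h = 16:00 UTC.
1 September 2023 is a Friday, so the first Friday is September 1 and the fourth is September 22.
1 March 2024 is a Friday, so the first Saturday is March 2 and the third is March 16.
At the standard offset (UTC+11:00), 16:00 UTC + 11h = 03:00 Umium Republic standard time (rolling into the next day, 3 March 2024).
Daylight saving runs 22 September 2023 – 16 March 2024; the standard-time date in Umium Republic, March 3, 2024, is inside that window, so Umium Republic is at UTC+12:00.
16:00 UTC + 12h = 04:00 Umium Republic (rolling into the next day, 3 March 2024).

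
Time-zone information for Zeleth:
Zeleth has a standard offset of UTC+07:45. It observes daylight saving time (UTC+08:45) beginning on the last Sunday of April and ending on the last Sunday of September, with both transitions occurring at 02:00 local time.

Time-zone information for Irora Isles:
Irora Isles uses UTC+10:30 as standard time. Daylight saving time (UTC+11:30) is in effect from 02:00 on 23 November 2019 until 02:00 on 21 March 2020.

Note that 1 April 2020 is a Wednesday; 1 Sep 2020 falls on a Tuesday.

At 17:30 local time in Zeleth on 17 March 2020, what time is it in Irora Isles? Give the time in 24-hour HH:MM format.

21:15

1 April 2020 is a Wednesday, so Sundays fall on 5, 12, 19, 26; the last is April 26.
1 September 2020 is a Tuesday, so Sundays fall on 6, 13, 20, 27; the last is September 27.
Daylight saving runs 26 April – 27 September; 17 March 2020 is outside that window, so Zeleth is on standard time at UTC+07:45.
17:30 Zeleth − 7h45m = 09:45 UTC.
At the standard offset (UTC+10:30), 09:45 UTC + 10h30m = 20:15 Irora Isles standard time.
The standard-time date in Irora Isles, 17 March 2020, falls between 23 November 2019 and 21 March 2020, so daylight saving is in effect and Irora Isles is at UTC+11:30.
09:45 UTC + 11h30m = 21:15 Irora Isles.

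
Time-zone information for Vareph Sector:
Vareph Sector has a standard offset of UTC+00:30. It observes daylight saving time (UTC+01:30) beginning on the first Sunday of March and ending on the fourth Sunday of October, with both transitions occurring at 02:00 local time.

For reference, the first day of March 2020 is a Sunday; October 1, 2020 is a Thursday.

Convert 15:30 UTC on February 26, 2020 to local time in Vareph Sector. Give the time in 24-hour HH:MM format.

1 March 2020 is a Sunday, so the first Sunday is March 1.
1 October 2020 is a Thursday, so the first Sunday is October 4 and the fourth is October 25.
At the standard offset (UTC+00:30), 15:30 UTC + 0h30m = 16:00 Vareph Sector standard time.
The standard-time date in Vareph Sector, February 26, 2020, is outside the daylight-saving period (1 March – 25 October), so Vareph Sector is on standard time, UTC+00:30.
15:30 UTC + 0h30m = 16:00 local.

16:00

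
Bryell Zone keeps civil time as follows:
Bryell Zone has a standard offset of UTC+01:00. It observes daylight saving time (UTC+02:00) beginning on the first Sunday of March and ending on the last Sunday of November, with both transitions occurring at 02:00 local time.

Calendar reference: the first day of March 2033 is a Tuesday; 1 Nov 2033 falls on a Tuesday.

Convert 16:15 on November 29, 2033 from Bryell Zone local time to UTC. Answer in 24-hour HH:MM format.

1 March 2033 is a Tuesday, so the first Sunday is March 6.
1 November 2033 is a Tuesday, so Sundays fall on 6, 13, 20, 27; the last is November 27.
November 29, 2033 does not fall between 6 March and 27 November, so daylight saving is not in effect and Bryell Zone is at UTC+01:00.
16:15 local − 1h = 15:15 UTC.

15:15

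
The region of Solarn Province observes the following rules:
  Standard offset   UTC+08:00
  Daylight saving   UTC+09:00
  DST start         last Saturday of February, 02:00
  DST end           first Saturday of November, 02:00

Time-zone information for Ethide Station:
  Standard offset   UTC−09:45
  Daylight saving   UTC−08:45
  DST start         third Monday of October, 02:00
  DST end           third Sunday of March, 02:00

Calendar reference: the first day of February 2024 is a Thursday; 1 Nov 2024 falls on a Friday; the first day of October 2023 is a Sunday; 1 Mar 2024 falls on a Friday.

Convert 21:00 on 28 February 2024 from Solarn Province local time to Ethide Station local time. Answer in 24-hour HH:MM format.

03:15

1 February 2024 is a Thursday, so Saturdays fall on 3, 10, 17, 24; the last is February 24.
1 November 2024 is a Friday, so the first Saturday is November 2.
28 February 2024 falls between 24 February and 2 November, so daylight saving is in effect and Solarn Province is at UTC+09:00.
21:00 Solarn Province − 9h = 12:00 UTC.
1 October 2023 is a Sunday, so the first Monday is October 2 and the third is October 16.
1 March 2024 is a Friday, so the first Sunday is March 3 and the third is March 17.
At the standard offset (UTC−09:45), 12:00 UTC − 9h45m = 02:15 Ethide Station standard time.
Daylight saving runs 16 October 2023 – 17 March 2024; the standard-time date in Ethide Station, 28 February 2024, is inside that window, so Ethide Station is at UTC−08:45.
12:00 UTC − 8h45m = 03:15 Ethide Station.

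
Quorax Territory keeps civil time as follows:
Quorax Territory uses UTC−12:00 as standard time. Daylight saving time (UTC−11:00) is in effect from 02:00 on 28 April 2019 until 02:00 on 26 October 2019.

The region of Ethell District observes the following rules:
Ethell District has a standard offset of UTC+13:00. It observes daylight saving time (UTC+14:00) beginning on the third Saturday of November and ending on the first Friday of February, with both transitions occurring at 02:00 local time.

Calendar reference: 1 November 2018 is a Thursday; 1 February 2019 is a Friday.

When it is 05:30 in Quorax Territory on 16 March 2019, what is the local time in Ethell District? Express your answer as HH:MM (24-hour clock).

16 March 2019 is outside the daylight-saving period (28 April – 26 October), so Quorax Territory is on standard time, UTC−12:00.
05:30 Quorax Territory + 12h = 17:30 UTC.
1 November 2018 is a Thursday, so the first Saturday is November 3 and the third is November 17.
1 February 2019 is a Friday, so the first Friday is February 1.
At the standard offset (UTC+13:00), 17:30 UTC + 13h = 06:30 Ethell District standard time (rolling into the next day, 17 March 2019).
Daylight saving runs 17 November 2018 – 1 February 2019; the standard-time date in Ethell District, 17 March 2019, is outside that window, so Ethell District is on standard time at UTC+13:00.
17:30 UTC + 13h = 06:30 Ethell District (rolling into the next day, 17 March 2019).

06:30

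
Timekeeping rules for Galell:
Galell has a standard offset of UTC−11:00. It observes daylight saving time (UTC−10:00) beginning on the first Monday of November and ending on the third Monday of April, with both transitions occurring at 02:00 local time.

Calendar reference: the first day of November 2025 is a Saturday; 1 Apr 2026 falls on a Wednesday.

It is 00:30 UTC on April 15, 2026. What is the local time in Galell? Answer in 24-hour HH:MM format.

1 November 2025 is a Saturday, so the first Monday is November 3.
1 April 2026 is a Wednesday, so the first Monday is April 6 and the third is April 20.
At the standard offset (UTC−11:00), 00:30 UTC − 11h = 13:30 Galell standard time (rolling into the previous day, 14 April 2026).
The standard-time date in Galell, April 14, 2026, lies within the daylight-saving period (3 November 2025 – 20 April 2026), so Galell is on daylight time, UTC−10:00.
00:30 UTC − 10h = 14:30 local (rolling into the previous day, 14 April 2026).

14:30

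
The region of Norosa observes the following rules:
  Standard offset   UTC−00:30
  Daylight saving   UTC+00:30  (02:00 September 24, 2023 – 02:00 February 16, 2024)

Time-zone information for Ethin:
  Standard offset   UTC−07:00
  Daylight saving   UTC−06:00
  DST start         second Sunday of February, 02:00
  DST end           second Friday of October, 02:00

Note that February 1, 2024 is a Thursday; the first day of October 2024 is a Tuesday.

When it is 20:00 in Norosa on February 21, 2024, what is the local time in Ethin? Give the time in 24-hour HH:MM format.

February 21, 2024 is outside the daylight-saving period (24 September 2023 – 16 February 2024), so Norosa is on standard time, UTC−00:30.
20:00 Norosa + 0h30m = 20:30 UTC.
1 February 2024 is a Thursday, so the first Sunday is February 4 and the second is February 11.
1 October 2024 is a Tuesday, so the first Friday is October 4 and the second is October 11.
At the standard offset (UTC−07:00), 20:30 UTC − 7h = 13:30 Ethin standard time.
Daylight saving runs 11 February – 11 October; the standard-time date in Ethin, February 21, 2024, is inside that window, so Ethin is at UTC−06:00.
20:30 UTC − 6h = 14:30 Ethin.

14:30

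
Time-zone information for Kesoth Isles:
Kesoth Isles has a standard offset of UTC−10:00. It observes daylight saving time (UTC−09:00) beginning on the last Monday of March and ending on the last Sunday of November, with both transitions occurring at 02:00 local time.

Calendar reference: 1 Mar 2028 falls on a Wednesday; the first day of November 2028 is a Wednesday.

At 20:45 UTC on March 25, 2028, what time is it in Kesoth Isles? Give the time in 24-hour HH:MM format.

10:45

1 March 2028 is a Wednesday, so Mondays fall on 6, 13, 20, 27; the last is March 27.
1 November 2028 is a Wednesday, so Sundays fall on 5, 12, 19, 26; the last is November 26.
At the standard offset (UTC−10:00), 20:45 UTC − 10h = 10:45 Kesoth Isles standard time.
The standard-time date in Kesoth Isles, March 25, 2028, is outside the daylight-saving period (27 March – 26 November), so Kesoth Isles is on standard time, UTC−10:00.
20:45 UTC − 10h = 10:45 local.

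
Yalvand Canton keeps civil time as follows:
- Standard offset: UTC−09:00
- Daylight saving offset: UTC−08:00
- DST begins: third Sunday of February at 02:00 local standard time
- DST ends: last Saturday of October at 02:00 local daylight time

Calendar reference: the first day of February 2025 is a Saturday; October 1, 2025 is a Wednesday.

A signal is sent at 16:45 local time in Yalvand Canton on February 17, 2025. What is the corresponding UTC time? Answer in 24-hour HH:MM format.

00:45

1 February 2025 is a Saturday, so the first Sunday is February 2 and the third is February 16.
1 October 2025 is a Wednesday, so Saturdays fall on 4, 11, 18, 25; the last is October 25.
February 17, 2025 lies within the daylight-saving period (16 February – 25 October), so Yalvand Canton is on daylight time, UTC−08:00.
16:45 local + 8h = 00:45 UTC (rolling into the next day, 18 February 2025).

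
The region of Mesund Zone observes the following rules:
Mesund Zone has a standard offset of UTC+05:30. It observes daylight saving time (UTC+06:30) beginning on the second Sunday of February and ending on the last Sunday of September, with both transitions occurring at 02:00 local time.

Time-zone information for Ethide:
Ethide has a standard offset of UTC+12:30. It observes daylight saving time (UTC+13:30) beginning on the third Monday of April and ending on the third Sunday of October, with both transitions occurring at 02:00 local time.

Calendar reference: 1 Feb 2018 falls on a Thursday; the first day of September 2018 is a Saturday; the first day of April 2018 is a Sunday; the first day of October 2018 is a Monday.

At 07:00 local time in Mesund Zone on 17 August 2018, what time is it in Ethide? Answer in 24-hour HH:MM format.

1 February 2018 is a Thursday, so the first Sunday is February 4 and the second is February 11.
1 September 2018 is a Saturday, so Sundays fall on 2, 9, 16, 23, 30; the last is September 30.
17 August 2018 falls between 11 February and 30 September, so daylight saving is in effect and Mesund Zone is at UTC+06:30.
07:00 Mesund Zone − 6h30m = 00:30 UTC.
1 April 2018 is a Sunday, so the first Monday is April 2 and the third is April 16.
1 October 2018 is a Monday, so the first Sunday is October 7 and the third is October 21.
At the standard offset (UTC+12:30), 00:30 UTC + 12h30m = 13:00 Ethide standard time.
Daylight saving runs 16 April – 21 October; the standard-time date in Ethide, 17 August 2018, is inside that window, so Ethide is at UTC+13:30.
00:30 UTC + 13h30m = 14:00 Ethide.

14:00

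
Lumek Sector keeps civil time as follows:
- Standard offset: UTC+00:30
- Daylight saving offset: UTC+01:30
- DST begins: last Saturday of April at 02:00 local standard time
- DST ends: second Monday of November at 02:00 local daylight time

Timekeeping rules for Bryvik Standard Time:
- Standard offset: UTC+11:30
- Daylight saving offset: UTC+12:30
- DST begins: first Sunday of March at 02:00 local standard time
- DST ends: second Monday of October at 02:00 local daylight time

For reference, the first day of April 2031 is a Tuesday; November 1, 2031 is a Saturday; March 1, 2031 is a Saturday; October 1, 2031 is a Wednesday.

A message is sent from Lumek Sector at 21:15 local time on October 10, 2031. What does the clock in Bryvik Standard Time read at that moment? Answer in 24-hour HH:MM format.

08:15

1 April 2031 is a Tuesday, so Saturdays fall on 5, 12, 19, 26; the last is April 26.
1 November 2031 is a Saturday, so the first Monday is November 3 and the second is November 10.
October 10, 2031 lies within the daylight-saving period (26 April – 10 November), so Lumek Sector is on daylight time, UTC+01:30.
21:15 Lumek Sector − 1h30m = 19:45 UTC.
1 March 2031 is a Saturday, so the first Sunday is March 2.
1 October 2031 is a Wednesday, so the first Monday is October 6 and the second is October 13.
At the standard offset (UTC+11:30), 19:45 UTC + 11h30m = 07:15 Bryvik Standard Time standard time (rolling into the next day, 11 October 2031).
The standard-time date in Bryvik Standard Time, October 11, 2031, falls between 2 March and 13 October, so daylight saving is in effect and Bryvik Standard Time is at UTC+12:30.
19:45 UTC + 12h30m = 08:15 Bryvik Standard Time (rolling into the next day, 11 October 2031).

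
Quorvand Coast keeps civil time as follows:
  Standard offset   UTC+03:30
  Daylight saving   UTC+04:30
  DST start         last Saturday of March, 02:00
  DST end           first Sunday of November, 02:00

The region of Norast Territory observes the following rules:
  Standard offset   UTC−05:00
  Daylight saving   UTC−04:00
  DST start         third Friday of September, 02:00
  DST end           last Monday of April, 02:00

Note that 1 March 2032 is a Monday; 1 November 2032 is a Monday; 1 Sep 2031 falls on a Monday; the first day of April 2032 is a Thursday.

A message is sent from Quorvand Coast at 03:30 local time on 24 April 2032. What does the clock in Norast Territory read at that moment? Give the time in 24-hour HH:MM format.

1 March 2032 is a Monday, so Saturdays fall on 6, 13, 20, 27; the last is March 27.
1 November 2032 is a Monday, so the first Sunday is November 7.
Daylight saving runs 27 March – 7 November; 24 April 2032 is inside that window, so Quorvand Coast is at UTC+04:30.
03:30 Quorvand Coast − 4h30m = 23:00 UTC (rolling into the previous day, 23 April 2032).
1 September 2031 is a Monday, so the first Friday is September 5 and the third is September 19.
1 April 2032 is a Thursday, so Mondays fall on 5, 12, 19, 26; the last is April 26.
At the standard offset (UTC−05:00), 23:00 UTC − 5h = 18:00 Norast Territory standard time.
The standard-time date in Norast Territory, 23 April 2032, falls between 19 September 2031 and 26 April 2032, so daylight saving is in effect and Norast Territory is at UTC−04:00.
23:00 UTC − 4h = 19:00 Norast Territory.

19:00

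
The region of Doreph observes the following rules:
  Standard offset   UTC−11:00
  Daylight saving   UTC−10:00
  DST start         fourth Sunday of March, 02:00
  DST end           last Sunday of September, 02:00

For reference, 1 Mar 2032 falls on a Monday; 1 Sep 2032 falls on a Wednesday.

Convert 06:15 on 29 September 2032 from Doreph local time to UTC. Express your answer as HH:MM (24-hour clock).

17:15

1 March 2032 is a Monday, so the first Sunday is March 7 and the fourth is March 28.
1 September 2032 is a Wednesday, so Sundays fall on 5, 12, 19, 26; the last is September 26.
Daylight saving runs 28 March – 26 September; 29 September 2032 is outside that window, so Doreph is on standard time at UTC−11:00.
06:15 local + 11h = 17:15 UTC.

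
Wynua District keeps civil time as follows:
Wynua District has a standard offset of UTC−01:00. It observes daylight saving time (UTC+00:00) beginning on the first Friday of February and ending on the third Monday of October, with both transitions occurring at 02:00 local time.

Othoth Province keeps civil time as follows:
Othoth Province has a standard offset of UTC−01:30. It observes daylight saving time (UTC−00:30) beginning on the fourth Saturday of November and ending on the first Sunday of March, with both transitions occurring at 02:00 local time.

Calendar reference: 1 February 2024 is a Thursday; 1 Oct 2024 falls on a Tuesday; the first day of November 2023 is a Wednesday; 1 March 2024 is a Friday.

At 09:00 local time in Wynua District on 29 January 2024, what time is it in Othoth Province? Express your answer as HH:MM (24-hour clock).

1 February 2024 is a Thursday, so the first Friday is February 2.
1 October 2024 is a Tuesday, so the first Monday is October 7 and the third is October 21.
29 January 2024 does not fall between 2 February and 21 October, so daylight saving is not in effect and Wynua District is at UTC−01:00.
09:00 Wynua District + 1h = 10:00 UTC.
1 November 2023 is a Wednesday, so the first Saturday is November 4 and the fourth is November 25.
1 March 2024 is a Friday, so the first Sunday is March 3.
At the standard offset (UTC−01:30), 10:00 UTC − 1h30m = 08:30 Othoth Province standard time.
The standard-time date in Othoth Province, 29 January 2024, falls between 25 November 2023 and 3 March 2024, so daylight saving is in effect and Othoth Province is at UTC−00:30.
10:00 UTC − 0h30m = 09:30 Othoth Province.

09:30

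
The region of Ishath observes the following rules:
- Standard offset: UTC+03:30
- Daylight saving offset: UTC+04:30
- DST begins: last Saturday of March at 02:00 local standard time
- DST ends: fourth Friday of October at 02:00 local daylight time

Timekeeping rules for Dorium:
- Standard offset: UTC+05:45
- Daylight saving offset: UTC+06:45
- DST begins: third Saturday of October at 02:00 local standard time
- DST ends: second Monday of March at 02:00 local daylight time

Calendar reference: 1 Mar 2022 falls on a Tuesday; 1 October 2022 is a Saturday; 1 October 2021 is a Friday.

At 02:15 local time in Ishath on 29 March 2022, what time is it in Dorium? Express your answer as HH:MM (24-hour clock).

1 March 2022 is a Tuesday, so Saturdays fall on 5, 12, 19, 26; the last is March 26.
1 October 2022 is a Saturday, so the first Friday is October 7 and the fourth is October 28.
29 March 2022 lies within the daylight-saving period (26 March – 28 October), so Ishath is on daylight time, UTC+04:30.
02:15 Ishath − 4h30m = 21:45 UTC (rolling into the previous day, 28 March 2022).
1 October 2021 is a Friday, so the first Saturday is October 2 and the third is October 16.
1 March 2022 is a Tuesday, so the first Monday is March 7 and the second is March 14.
At the standard offset (UTC+05:45), 21:45 UTC + 5h45m = 03:30 Dorium standard time (rolling into the next day, 29 March 2022).
The standard-time date in Dorium, 29 March 2022, does not fall between 16 October 2021 and 14 March 2022, so daylight saving is not in effect and Dorium is at UTC+05:45.
21:45 UTC + 5h45m = 03:30 Dorium (rolling into the next day, 29 March 2022).

03:30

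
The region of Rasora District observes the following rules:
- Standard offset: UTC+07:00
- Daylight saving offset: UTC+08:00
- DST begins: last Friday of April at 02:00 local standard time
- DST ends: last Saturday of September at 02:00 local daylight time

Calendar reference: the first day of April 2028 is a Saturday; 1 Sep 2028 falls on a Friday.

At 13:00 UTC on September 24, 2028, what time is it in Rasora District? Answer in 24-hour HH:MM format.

1 April 2028 is a Saturday, so Fridays fall on 7, 14, 21, 28; the last is April 28.
1 September 2028 is a Friday, so Saturdays fall on 2, 9, 16, 23, 30; the last is September 30.
At the standard offset (UTC+07:00), 13:00 UTC + 7h = 20:00 Rasora District standard time.
Daylight saving runs 28 April – 30 September; the standard-time date in Rasora District, September 24, 2028, is inside that window, so Rasora District is at UTC+08:00.
13:00 UTC + 8h = 21:00 local.

21:00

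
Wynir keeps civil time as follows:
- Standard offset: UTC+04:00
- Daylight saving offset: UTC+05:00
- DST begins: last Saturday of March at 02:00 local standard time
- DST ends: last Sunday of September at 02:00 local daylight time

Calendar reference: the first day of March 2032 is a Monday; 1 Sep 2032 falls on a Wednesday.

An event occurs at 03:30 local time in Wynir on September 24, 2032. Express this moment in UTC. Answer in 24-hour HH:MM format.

1 March 2032 is a Monday, so Saturdays fall on 6, 13, 20, 27; the last is March 27.
1 September 2032 is a Wednesday, so Sundays fall on 5, 12, 19, 26; the last is September 26.
Daylight saving runs 27 March – 26 September; September 24, 2032 is inside that window, so Wynir is at UTC+05:00.
03:30 local − 5h = 22:30 UTC (rolling into the previous day, 23 September 2032).

22:30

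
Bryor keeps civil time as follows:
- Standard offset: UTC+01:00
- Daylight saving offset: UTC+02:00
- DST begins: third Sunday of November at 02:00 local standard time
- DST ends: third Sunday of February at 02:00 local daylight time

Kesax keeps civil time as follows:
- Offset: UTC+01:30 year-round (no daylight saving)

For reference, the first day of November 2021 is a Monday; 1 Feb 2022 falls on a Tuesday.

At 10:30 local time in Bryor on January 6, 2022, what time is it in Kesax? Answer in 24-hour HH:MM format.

1 November 2021 is a Monday, so the first Sunday is November 7 and the third is November 21.
1 February 2022 is a Tuesday, so the first Sunday is February 6 and the third is February 20.
January 6, 2022 lies within the daylight-saving period (21 November 2021 – 20 February 2022), so Bryor is on daylight time, UTC+02:00.
10:30 Bryor − 2h = 08:30 UTC.
Kesax has no daylight saving, so its offset is UTC+01:30 year-round.
08:30 UTC + 1h30m = 10:00 Kesax.

10:00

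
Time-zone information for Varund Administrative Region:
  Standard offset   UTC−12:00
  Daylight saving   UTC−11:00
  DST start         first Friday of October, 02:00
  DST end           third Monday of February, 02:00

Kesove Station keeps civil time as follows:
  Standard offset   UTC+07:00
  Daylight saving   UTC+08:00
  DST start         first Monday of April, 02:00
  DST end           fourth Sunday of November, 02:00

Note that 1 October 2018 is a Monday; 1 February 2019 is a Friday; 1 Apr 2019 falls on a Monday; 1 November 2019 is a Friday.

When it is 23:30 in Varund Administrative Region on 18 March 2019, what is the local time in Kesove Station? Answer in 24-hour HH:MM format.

18:30

1 October 2018 is a Monday, so the first Friday is October 5.
1 February 2019 is a Friday, so the first Monday is February 4 and the third is February 18.
Daylight saving runs 5 October 2018 – 18 February 2019; 18 March 2019 is outside that window, so Varund Administrative Region is on standard time at UTC−12:00.
23:30 Varund Administrative Region + 12h = 11:30 UTC (rolling into the next day, 19 March 2019).
1 April 2019 is a Monday, so the first Monday is April 1.
1 November 2019 is a Friday, so the first Sunday is November 3 and the fourth is November 24.
At the standard offset (UTC+07:00), 11:30 UTC + 7h = 18:30 Kesove Station standard time.
Daylight saving runs 1 April – 24 November; the standard-time date in Kesove Station, 19 March 2019, is outside that window, so Kesove Station is on standard time at UTC+07:00.
11:30 UTC + 7h = 18:30 Kesove Station.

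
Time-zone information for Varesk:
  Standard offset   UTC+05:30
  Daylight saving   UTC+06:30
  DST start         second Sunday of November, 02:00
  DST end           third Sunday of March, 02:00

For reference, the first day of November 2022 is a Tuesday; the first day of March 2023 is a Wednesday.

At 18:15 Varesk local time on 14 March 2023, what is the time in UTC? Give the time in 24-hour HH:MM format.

1 November 2022 is a Tuesday, so the first Sunday is November 6 and the second is November 13.
1 March 2023 is a Wednesday, so the first Sunday is March 5 and the third is March 19.
14 March 2023 falls between 13 November 2022 and 19 March 2023, so daylight saving is in effect and Varesk is at UTC+06:30.
18:15 local − 6h30m = 11:45 UTC.

11:45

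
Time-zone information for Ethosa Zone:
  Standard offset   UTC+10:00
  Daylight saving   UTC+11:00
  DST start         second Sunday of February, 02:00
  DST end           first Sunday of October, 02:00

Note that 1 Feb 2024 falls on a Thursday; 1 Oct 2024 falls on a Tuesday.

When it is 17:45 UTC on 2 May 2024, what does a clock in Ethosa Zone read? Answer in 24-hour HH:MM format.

04:45

1 February 2024 is a Thursday, so the first Sunday is February 4 and the second is February 11.
1 October 2024 is a Tuesday, so the first Sunday is October 6.
At the standard offset (UTC+10:00), 17:45 UTC + 10h = 03:45 Ethosa Zone standard time (rolling into the next day, 3 May 2024).
The standard-time date in Ethosa Zone, 3 May 2024, lies within the daylight-saving period (11 February – 6 October), so Ethosa Zone is on daylight time, UTC+11:00.
17:45 UTC + 11h = 04:45 local (rolling into the next day, 3 May 2024).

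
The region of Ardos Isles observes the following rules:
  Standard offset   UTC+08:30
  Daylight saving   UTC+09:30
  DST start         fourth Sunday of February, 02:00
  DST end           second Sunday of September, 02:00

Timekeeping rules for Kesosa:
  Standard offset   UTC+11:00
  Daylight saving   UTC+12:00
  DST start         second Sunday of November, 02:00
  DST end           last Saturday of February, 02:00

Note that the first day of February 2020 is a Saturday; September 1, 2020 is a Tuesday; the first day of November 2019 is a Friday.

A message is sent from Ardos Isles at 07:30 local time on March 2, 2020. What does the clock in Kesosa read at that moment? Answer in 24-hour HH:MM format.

09:00

1 February 2020 is a Saturday, so the first Sunday is February 2 and the fourth is February 23.
1 September 2020 is a Tuesday, so the first Sunday is September 6 and the second is September 13.
March 2, 2020 lies within the daylight-saving period (23 February – 13 September), so Ardos Isles is on daylight time, UTC+09:30.
07:30 Ardos Isles − 9h30m = 22:00 UTC (rolling into the previous day, 1 March 2020).
1 November 2019 is a Friday, so the first Sunday is November 3 and the second is November 10.
1 February 2020 is a Saturday, so Saturdays fall on 1, 8, 15, 22, 29; the last is February 29.
At the standard offset (UTC+11:00), 22:00 UTC + 11h = 09:00 Kesosa standard time (rolling into the next day, 2 March 2020).
The standard-time date in Kesosa, March 2, 2020, is outside the daylight-saving period (10 November 2019 – 29 February 2020), so Kesosa is on standard time, UTC+11:00.
22:00 UTC + 11h = 09:00 Kesosa (rolling into the next day, 2 March 2020).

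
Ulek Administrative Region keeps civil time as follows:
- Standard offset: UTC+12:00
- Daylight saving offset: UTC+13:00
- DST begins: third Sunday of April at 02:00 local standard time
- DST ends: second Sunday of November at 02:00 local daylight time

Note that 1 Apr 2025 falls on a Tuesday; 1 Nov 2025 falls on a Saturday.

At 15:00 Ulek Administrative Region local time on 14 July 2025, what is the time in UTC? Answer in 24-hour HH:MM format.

02:00

1 April 2025 is a Tuesday, so the first Sunday is April 6 and the third is April 20.
1 November 2025 is a Saturday, so the first Sunday is November 2 and the second is November 9.
14 July 2025 lies within the daylight-saving period (20 April – 9 November), so Ulek Administrative Region is on daylight time, UTC+13:00.
15:00 local − 13h = 02:00 UTC.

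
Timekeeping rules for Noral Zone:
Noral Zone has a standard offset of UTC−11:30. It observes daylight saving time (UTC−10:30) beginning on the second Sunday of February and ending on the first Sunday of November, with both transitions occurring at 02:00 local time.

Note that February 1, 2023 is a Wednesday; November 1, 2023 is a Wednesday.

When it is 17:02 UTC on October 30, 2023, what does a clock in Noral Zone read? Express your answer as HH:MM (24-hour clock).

06:32

1 February 2023 is a Wednesday, so the first Sunday is February 5 and the second is February 12.
1 November 2023 is a Wednesday, so the first Sunday is November 5.
At the standard offset (UTC−11:30), 17:02 UTC − 11h30m = 05:32 Noral Zone standard time.
Daylight saving runs 12 February – 5 November; the standard-time date in Noral Zone, October 30, 2023, is inside that window, so Noral Zone is at UTC−10:30.
17:02 UTC − 10h30m = 06:32 local.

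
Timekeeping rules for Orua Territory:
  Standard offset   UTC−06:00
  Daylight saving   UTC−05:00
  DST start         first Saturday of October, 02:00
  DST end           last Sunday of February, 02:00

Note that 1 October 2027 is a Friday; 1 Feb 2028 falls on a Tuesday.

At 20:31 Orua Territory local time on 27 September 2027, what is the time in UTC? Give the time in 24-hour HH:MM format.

02:31

1 October 2027 is a Friday, so the first Saturday is October 2.
1 February 2028 is a Tuesday, so Sundays fall on 6, 13, 20, 27; the last is February 27.
27 September 2027 is outside the daylight-saving period (2 October 2027 – 27 February 2028), so Orua Territory is on standard time, UTC−06:00.
20:31 local + 6h = 02:31 UTC (rolling into the next day, 28 September 2027).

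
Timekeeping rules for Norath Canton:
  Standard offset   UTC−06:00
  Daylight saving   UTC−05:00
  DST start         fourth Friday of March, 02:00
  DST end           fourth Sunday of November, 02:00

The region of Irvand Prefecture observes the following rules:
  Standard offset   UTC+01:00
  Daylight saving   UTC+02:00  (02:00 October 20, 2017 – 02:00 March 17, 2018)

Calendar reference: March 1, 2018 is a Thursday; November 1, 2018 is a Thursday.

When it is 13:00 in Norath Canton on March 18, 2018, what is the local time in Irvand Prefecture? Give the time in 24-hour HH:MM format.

20:00

1 March 2018 is a Thursday, so the first Friday is March 2 and the fourth is March 23.
1 November 2018 is a Thursday, so the first Sunday is November 4 and the fourth is November 25.
March 18, 2018 does not fall between 23 March and 25 November, so daylight saving is not in effect and Norath Canton is at UTC−06:00.
13:00 Norath Canton + 6h = 19:00 UTC.
At the standard offset (UTC+01:00), 19:00 UTC + 1h = 20:00 Irvand Prefecture standard time.
Daylight saving runs 20 October 2017 – 17 March 2018; the standard-time date in Irvand Prefecture, March 18, 2018, is outside that window, so Irvand Prefecture is on standard time at UTC+01:00.
19:00 UTC + 1h = 20:00 Irvand Prefecture.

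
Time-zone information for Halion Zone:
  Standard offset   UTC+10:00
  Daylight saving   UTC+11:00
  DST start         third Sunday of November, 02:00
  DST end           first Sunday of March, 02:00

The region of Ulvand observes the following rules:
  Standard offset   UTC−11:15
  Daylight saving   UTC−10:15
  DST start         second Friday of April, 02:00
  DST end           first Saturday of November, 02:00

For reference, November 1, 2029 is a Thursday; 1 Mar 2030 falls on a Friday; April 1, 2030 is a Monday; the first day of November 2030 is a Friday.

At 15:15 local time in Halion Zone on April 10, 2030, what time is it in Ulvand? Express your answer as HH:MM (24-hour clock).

18:00

1 November 2029 is a Thursday, so the first Sunday is November 4 and the third is November 18.
1 March 2030 is a Friday, so the first Sunday is March 3.
Daylight saving runs 18 November 2029 – 3 March 2030; April 10, 2030 is outside that window, so Halion Zone is on standard time at UTC+10:00.
15:15 Halion Zone − 10h = 05:15 UTC.
1 April 2030 is a Monday, so the first Friday is April 5 and the second is April 12.
1 November 2030 is a Friday, so the first Saturday is November 2.
At the standard offset (UTC−11:15), 05:15 UTC − 11h15m = 18:00 Ulvand standard time (rolling into the previous day, 9 April 2030).
The standard-time date in Ulvand, April 9, 2030, is outside the daylight-saving period (12 April – 2 November), so Ulvand is on standard time, UTC−11:15.
05:15 UTC − 11h15m = 18:00 Ulvand (rolling into the previous day, 9 April 2030).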